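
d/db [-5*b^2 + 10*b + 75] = 10 - 10*b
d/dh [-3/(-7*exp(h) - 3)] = -21*exp(h)/(7*exp(h) + 3)^2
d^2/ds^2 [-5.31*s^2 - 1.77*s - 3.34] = -10.6200000000000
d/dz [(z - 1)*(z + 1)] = 2*z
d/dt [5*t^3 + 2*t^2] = t*(15*t + 4)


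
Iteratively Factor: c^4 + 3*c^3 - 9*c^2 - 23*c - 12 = (c + 4)*(c^3 - c^2 - 5*c - 3) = (c - 3)*(c + 4)*(c^2 + 2*c + 1) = (c - 3)*(c + 1)*(c + 4)*(c + 1)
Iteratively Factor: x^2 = (x)*(x)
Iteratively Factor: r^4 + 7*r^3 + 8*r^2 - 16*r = (r)*(r^3 + 7*r^2 + 8*r - 16) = r*(r - 1)*(r^2 + 8*r + 16) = r*(r - 1)*(r + 4)*(r + 4)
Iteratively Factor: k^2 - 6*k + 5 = (k - 1)*(k - 5)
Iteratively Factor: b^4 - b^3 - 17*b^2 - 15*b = (b + 1)*(b^3 - 2*b^2 - 15*b) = (b + 1)*(b + 3)*(b^2 - 5*b) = b*(b + 1)*(b + 3)*(b - 5)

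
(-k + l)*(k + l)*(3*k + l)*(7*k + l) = -21*k^4 - 10*k^3*l + 20*k^2*l^2 + 10*k*l^3 + l^4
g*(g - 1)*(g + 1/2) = g^3 - g^2/2 - g/2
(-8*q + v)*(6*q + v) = -48*q^2 - 2*q*v + v^2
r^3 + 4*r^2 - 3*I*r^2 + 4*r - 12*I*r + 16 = (r + 4)*(r - 4*I)*(r + I)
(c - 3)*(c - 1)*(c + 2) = c^3 - 2*c^2 - 5*c + 6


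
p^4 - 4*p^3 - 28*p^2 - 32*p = p*(p - 8)*(p + 2)^2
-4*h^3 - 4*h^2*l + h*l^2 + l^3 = (-2*h + l)*(h + l)*(2*h + l)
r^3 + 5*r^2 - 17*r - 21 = (r - 3)*(r + 1)*(r + 7)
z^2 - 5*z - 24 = (z - 8)*(z + 3)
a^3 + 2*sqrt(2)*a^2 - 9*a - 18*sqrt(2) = (a - 3)*(a + 3)*(a + 2*sqrt(2))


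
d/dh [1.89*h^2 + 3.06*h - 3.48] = 3.78*h + 3.06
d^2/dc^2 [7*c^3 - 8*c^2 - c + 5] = 42*c - 16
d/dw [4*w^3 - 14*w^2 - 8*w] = 12*w^2 - 28*w - 8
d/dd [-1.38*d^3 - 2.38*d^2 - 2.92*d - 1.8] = -4.14*d^2 - 4.76*d - 2.92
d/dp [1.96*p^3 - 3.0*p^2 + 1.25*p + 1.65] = 5.88*p^2 - 6.0*p + 1.25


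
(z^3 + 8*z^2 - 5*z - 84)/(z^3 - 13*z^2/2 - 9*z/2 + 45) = 2*(z^2 + 11*z + 28)/(2*z^2 - 7*z - 30)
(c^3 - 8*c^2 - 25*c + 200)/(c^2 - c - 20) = (c^2 - 3*c - 40)/(c + 4)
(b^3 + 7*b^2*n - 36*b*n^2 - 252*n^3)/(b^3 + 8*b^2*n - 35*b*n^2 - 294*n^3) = (b + 6*n)/(b + 7*n)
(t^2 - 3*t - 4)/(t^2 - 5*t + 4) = (t + 1)/(t - 1)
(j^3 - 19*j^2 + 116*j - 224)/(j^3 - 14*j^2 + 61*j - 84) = (j - 8)/(j - 3)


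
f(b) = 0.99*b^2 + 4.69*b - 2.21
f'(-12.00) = -19.07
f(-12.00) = 84.07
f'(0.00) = 4.69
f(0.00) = -2.21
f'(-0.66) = 3.38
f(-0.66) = -4.87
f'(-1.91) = 0.91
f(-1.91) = -7.56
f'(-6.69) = -8.56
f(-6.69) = 10.72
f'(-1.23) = 2.25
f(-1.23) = -6.48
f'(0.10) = 4.89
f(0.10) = -1.73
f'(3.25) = 11.12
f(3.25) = 23.49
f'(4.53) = 13.66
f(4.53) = 39.35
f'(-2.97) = -1.19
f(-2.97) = -7.41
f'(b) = 1.98*b + 4.69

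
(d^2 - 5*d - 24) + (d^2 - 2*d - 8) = 2*d^2 - 7*d - 32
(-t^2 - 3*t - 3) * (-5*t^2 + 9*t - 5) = 5*t^4 + 6*t^3 - 7*t^2 - 12*t + 15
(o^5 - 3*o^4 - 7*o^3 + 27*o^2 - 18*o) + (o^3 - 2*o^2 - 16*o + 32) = o^5 - 3*o^4 - 6*o^3 + 25*o^2 - 34*o + 32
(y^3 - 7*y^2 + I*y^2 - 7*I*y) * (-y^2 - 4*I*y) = -y^5 + 7*y^4 - 5*I*y^4 + 4*y^3 + 35*I*y^3 - 28*y^2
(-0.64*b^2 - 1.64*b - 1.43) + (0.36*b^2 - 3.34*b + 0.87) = -0.28*b^2 - 4.98*b - 0.56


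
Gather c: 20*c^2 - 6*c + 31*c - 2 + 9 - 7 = 20*c^2 + 25*c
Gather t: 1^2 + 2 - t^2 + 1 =4 - t^2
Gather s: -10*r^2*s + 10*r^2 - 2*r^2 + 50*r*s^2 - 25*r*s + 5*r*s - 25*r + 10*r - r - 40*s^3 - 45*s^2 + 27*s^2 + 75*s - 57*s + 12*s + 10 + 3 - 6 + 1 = 8*r^2 - 16*r - 40*s^3 + s^2*(50*r - 18) + s*(-10*r^2 - 20*r + 30) + 8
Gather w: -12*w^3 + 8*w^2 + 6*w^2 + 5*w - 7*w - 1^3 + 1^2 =-12*w^3 + 14*w^2 - 2*w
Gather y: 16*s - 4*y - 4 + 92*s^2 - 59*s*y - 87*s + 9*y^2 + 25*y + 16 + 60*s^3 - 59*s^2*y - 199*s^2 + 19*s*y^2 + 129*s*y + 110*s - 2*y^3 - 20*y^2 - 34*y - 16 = 60*s^3 - 107*s^2 + 39*s - 2*y^3 + y^2*(19*s - 11) + y*(-59*s^2 + 70*s - 13) - 4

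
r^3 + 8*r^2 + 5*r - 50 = (r - 2)*(r + 5)^2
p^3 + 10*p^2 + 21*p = p*(p + 3)*(p + 7)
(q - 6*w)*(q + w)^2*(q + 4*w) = q^4 - 27*q^2*w^2 - 50*q*w^3 - 24*w^4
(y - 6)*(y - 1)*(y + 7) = y^3 - 43*y + 42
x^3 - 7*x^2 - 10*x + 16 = (x - 8)*(x - 1)*(x + 2)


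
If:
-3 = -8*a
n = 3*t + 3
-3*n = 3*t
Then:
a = 3/8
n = 3/4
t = -3/4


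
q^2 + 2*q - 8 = (q - 2)*(q + 4)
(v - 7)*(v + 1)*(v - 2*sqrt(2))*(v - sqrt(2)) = v^4 - 6*v^3 - 3*sqrt(2)*v^3 - 3*v^2 + 18*sqrt(2)*v^2 - 24*v + 21*sqrt(2)*v - 28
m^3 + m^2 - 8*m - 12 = (m - 3)*(m + 2)^2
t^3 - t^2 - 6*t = t*(t - 3)*(t + 2)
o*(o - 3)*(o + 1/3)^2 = o^4 - 7*o^3/3 - 17*o^2/9 - o/3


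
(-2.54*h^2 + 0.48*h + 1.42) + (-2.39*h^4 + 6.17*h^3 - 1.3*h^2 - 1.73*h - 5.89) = -2.39*h^4 + 6.17*h^3 - 3.84*h^2 - 1.25*h - 4.47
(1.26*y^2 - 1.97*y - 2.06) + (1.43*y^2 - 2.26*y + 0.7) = 2.69*y^2 - 4.23*y - 1.36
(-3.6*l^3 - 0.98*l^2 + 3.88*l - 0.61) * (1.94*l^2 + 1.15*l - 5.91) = -6.984*l^5 - 6.0412*l^4 + 27.6762*l^3 + 9.0704*l^2 - 23.6323*l + 3.6051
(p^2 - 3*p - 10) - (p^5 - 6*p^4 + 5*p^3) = -p^5 + 6*p^4 - 5*p^3 + p^2 - 3*p - 10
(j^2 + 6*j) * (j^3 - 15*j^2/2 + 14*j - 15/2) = j^5 - 3*j^4/2 - 31*j^3 + 153*j^2/2 - 45*j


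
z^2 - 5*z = z*(z - 5)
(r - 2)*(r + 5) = r^2 + 3*r - 10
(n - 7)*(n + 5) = n^2 - 2*n - 35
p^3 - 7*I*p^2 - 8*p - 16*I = (p - 4*I)^2*(p + I)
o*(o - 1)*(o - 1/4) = o^3 - 5*o^2/4 + o/4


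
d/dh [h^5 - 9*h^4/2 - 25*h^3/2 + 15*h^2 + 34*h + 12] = 5*h^4 - 18*h^3 - 75*h^2/2 + 30*h + 34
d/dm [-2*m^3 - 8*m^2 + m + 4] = -6*m^2 - 16*m + 1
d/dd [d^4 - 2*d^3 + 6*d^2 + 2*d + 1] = 4*d^3 - 6*d^2 + 12*d + 2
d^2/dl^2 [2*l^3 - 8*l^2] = 12*l - 16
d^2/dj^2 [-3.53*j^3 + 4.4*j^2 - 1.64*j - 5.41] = 8.8 - 21.18*j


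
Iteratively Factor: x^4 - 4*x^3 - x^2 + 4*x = (x - 4)*(x^3 - x) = (x - 4)*(x - 1)*(x^2 + x) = x*(x - 4)*(x - 1)*(x + 1)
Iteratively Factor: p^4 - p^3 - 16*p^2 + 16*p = (p + 4)*(p^3 - 5*p^2 + 4*p) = p*(p + 4)*(p^2 - 5*p + 4) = p*(p - 4)*(p + 4)*(p - 1)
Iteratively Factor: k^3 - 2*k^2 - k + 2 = (k - 1)*(k^2 - k - 2) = (k - 2)*(k - 1)*(k + 1)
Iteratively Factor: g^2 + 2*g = (g)*(g + 2)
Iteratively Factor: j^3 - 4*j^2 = (j)*(j^2 - 4*j) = j*(j - 4)*(j)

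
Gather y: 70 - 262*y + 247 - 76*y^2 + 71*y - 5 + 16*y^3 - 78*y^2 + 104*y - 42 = 16*y^3 - 154*y^2 - 87*y + 270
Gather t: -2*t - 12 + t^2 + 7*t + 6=t^2 + 5*t - 6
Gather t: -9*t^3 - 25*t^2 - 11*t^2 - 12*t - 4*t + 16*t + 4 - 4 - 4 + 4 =-9*t^3 - 36*t^2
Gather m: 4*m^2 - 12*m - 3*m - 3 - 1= 4*m^2 - 15*m - 4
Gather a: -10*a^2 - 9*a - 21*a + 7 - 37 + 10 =-10*a^2 - 30*a - 20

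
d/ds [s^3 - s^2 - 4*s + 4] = 3*s^2 - 2*s - 4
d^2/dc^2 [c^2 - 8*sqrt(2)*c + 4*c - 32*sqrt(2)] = 2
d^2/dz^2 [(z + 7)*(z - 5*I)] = 2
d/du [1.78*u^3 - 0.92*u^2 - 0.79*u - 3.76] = 5.34*u^2 - 1.84*u - 0.79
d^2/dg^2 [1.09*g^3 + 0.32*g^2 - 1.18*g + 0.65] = 6.54*g + 0.64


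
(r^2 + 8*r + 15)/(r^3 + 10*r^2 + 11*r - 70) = (r + 3)/(r^2 + 5*r - 14)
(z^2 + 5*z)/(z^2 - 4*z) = (z + 5)/(z - 4)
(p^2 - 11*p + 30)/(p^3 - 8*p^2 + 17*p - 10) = (p - 6)/(p^2 - 3*p + 2)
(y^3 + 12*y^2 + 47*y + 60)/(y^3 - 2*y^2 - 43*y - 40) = (y^2 + 7*y + 12)/(y^2 - 7*y - 8)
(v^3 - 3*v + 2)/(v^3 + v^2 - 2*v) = (v - 1)/v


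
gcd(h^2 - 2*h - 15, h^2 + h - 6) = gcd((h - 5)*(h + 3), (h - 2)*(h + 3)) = h + 3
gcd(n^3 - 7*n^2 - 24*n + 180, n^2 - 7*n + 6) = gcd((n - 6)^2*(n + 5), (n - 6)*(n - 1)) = n - 6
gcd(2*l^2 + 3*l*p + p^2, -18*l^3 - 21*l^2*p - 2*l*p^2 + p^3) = l + p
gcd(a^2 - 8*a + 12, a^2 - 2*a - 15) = 1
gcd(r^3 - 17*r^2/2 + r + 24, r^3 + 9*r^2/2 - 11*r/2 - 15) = r^2 - r/2 - 3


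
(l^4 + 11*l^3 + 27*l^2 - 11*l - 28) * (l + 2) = l^5 + 13*l^4 + 49*l^3 + 43*l^2 - 50*l - 56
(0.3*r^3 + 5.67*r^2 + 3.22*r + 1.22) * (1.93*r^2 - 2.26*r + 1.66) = 0.579*r^5 + 10.2651*r^4 - 6.1016*r^3 + 4.4896*r^2 + 2.588*r + 2.0252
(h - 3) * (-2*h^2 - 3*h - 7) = -2*h^3 + 3*h^2 + 2*h + 21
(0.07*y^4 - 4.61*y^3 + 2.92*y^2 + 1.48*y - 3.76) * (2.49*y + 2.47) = 0.1743*y^5 - 11.306*y^4 - 4.1159*y^3 + 10.8976*y^2 - 5.7068*y - 9.2872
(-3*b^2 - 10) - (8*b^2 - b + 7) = -11*b^2 + b - 17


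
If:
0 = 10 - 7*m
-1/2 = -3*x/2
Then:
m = 10/7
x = 1/3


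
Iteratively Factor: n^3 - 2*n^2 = (n)*(n^2 - 2*n) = n^2*(n - 2)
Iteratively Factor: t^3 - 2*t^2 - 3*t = (t)*(t^2 - 2*t - 3) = t*(t - 3)*(t + 1)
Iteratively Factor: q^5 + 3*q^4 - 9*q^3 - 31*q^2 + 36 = (q - 3)*(q^4 + 6*q^3 + 9*q^2 - 4*q - 12) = (q - 3)*(q + 2)*(q^3 + 4*q^2 + q - 6) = (q - 3)*(q + 2)*(q + 3)*(q^2 + q - 2) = (q - 3)*(q - 1)*(q + 2)*(q + 3)*(q + 2)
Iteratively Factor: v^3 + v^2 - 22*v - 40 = (v + 4)*(v^2 - 3*v - 10) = (v - 5)*(v + 4)*(v + 2)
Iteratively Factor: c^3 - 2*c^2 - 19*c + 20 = (c - 1)*(c^2 - c - 20) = (c - 1)*(c + 4)*(c - 5)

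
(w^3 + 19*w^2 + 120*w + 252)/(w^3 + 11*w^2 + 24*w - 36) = (w + 7)/(w - 1)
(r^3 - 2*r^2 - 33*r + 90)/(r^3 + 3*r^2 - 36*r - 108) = (r^2 - 8*r + 15)/(r^2 - 3*r - 18)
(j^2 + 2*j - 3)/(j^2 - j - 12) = (j - 1)/(j - 4)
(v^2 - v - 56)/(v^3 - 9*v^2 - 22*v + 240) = (v + 7)/(v^2 - v - 30)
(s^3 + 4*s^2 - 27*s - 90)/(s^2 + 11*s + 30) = (s^2 - 2*s - 15)/(s + 5)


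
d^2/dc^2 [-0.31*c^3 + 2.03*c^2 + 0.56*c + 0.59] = 4.06 - 1.86*c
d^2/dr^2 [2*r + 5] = 0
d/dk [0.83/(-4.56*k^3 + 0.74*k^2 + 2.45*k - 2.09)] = (11.3544*k^2 - 1.2284*k - 2.0335)/(4.56*k^3 - 0.74*k^2 - 2.45*k + 2.09)^2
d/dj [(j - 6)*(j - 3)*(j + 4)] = 3*j^2 - 10*j - 18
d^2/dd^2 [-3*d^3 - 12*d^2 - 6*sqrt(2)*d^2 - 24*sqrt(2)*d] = -18*d - 24 - 12*sqrt(2)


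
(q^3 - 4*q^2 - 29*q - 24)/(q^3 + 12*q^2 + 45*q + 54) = (q^2 - 7*q - 8)/(q^2 + 9*q + 18)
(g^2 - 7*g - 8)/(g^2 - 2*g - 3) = (g - 8)/(g - 3)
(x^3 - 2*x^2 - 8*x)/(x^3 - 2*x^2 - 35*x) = (-x^2 + 2*x + 8)/(-x^2 + 2*x + 35)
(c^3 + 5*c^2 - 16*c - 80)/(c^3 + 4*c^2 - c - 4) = (c^2 + c - 20)/(c^2 - 1)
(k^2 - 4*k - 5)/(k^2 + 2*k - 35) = (k + 1)/(k + 7)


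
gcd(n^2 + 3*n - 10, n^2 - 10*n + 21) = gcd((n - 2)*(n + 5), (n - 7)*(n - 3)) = 1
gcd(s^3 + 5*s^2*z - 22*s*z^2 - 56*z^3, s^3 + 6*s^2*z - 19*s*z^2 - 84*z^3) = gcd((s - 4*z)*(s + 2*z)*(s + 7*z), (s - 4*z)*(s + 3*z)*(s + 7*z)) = -s^2 - 3*s*z + 28*z^2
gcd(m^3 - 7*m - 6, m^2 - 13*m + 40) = 1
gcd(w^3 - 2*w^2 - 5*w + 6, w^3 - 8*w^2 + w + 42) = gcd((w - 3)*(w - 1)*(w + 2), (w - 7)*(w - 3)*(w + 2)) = w^2 - w - 6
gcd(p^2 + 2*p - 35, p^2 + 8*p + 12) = 1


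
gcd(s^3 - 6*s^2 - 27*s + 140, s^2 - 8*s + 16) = s - 4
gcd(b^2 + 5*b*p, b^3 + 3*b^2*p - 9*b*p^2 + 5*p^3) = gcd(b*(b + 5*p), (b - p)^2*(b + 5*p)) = b + 5*p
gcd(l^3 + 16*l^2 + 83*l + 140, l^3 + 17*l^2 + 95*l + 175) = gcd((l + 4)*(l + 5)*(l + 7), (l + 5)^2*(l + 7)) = l^2 + 12*l + 35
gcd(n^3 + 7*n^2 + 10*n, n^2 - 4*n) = n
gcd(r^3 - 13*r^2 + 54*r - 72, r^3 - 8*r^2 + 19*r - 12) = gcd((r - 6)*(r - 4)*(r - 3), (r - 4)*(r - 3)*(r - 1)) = r^2 - 7*r + 12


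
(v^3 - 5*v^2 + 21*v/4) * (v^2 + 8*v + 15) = v^5 + 3*v^4 - 79*v^3/4 - 33*v^2 + 315*v/4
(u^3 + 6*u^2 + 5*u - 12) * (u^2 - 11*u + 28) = u^5 - 5*u^4 - 33*u^3 + 101*u^2 + 272*u - 336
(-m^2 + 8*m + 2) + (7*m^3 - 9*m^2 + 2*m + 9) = 7*m^3 - 10*m^2 + 10*m + 11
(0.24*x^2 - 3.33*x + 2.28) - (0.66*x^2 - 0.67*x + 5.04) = -0.42*x^2 - 2.66*x - 2.76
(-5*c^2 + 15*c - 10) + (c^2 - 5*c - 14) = -4*c^2 + 10*c - 24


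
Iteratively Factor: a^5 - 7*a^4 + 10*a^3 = (a)*(a^4 - 7*a^3 + 10*a^2) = a^2*(a^3 - 7*a^2 + 10*a) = a^3*(a^2 - 7*a + 10) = a^3*(a - 2)*(a - 5)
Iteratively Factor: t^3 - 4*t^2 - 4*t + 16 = (t - 4)*(t^2 - 4) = (t - 4)*(t + 2)*(t - 2)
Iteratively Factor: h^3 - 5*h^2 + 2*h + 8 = (h - 2)*(h^2 - 3*h - 4) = (h - 2)*(h + 1)*(h - 4)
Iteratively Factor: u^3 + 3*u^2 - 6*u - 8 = (u - 2)*(u^2 + 5*u + 4) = (u - 2)*(u + 1)*(u + 4)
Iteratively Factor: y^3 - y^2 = (y - 1)*(y^2) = y*(y - 1)*(y)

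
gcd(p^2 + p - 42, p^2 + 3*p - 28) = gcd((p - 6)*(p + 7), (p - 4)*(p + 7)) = p + 7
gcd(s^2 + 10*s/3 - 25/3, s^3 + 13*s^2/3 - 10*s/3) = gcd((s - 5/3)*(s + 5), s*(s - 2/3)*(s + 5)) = s + 5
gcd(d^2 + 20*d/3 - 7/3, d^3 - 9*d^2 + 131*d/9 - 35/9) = d - 1/3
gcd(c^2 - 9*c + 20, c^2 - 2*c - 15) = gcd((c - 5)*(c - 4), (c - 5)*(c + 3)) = c - 5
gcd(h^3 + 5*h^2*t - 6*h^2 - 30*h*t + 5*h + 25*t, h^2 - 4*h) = 1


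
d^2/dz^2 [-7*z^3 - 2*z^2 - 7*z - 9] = -42*z - 4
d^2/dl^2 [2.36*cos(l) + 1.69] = -2.36*cos(l)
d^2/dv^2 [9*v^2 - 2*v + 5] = 18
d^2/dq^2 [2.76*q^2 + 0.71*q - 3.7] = 5.52000000000000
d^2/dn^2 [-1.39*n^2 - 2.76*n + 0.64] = -2.78000000000000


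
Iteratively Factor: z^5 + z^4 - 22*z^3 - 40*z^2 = (z + 4)*(z^4 - 3*z^3 - 10*z^2) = z*(z + 4)*(z^3 - 3*z^2 - 10*z) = z*(z - 5)*(z + 4)*(z^2 + 2*z) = z*(z - 5)*(z + 2)*(z + 4)*(z)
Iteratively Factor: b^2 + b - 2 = (b + 2)*(b - 1)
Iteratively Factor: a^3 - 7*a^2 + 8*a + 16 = (a + 1)*(a^2 - 8*a + 16) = (a - 4)*(a + 1)*(a - 4)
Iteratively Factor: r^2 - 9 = (r - 3)*(r + 3)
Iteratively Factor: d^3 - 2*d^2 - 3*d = (d)*(d^2 - 2*d - 3) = d*(d + 1)*(d - 3)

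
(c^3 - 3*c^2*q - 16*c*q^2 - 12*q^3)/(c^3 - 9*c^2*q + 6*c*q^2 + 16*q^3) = (c^2 - 4*c*q - 12*q^2)/(c^2 - 10*c*q + 16*q^2)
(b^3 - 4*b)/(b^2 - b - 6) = b*(b - 2)/(b - 3)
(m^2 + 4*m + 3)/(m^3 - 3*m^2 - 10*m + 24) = (m + 1)/(m^2 - 6*m + 8)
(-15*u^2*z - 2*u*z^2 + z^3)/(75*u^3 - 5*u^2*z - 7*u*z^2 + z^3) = z/(-5*u + z)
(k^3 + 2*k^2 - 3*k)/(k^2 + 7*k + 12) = k*(k - 1)/(k + 4)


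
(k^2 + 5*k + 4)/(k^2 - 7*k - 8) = (k + 4)/(k - 8)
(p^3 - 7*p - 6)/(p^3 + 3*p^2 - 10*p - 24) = (p + 1)/(p + 4)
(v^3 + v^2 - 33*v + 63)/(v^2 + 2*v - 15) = (v^2 + 4*v - 21)/(v + 5)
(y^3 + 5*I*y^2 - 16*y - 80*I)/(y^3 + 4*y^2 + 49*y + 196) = (y^2 + y*(-4 + 5*I) - 20*I)/(y^2 + 49)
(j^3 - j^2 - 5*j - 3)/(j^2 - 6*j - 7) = (j^2 - 2*j - 3)/(j - 7)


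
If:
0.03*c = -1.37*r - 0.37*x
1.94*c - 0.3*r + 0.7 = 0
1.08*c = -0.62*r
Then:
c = -0.28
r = 0.50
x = -1.81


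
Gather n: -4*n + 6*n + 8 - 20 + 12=2*n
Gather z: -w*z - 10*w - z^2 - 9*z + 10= -10*w - z^2 + z*(-w - 9) + 10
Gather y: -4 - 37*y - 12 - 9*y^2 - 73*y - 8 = -9*y^2 - 110*y - 24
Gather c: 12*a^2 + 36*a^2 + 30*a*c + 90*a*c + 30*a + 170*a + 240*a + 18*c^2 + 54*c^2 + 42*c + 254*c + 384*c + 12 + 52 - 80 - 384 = 48*a^2 + 440*a + 72*c^2 + c*(120*a + 680) - 400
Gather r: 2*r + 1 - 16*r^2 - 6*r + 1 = -16*r^2 - 4*r + 2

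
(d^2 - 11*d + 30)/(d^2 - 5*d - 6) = (d - 5)/(d + 1)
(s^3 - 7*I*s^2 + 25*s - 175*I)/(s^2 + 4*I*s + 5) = (s^2 - 12*I*s - 35)/(s - I)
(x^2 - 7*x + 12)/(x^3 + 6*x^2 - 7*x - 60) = (x - 4)/(x^2 + 9*x + 20)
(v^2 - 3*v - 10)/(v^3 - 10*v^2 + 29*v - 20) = (v + 2)/(v^2 - 5*v + 4)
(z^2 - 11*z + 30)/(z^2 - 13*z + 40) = (z - 6)/(z - 8)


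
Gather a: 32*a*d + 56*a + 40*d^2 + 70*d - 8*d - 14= a*(32*d + 56) + 40*d^2 + 62*d - 14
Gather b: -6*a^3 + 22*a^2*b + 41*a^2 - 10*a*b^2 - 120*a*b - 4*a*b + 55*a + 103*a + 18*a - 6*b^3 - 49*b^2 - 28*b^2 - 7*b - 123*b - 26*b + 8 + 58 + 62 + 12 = -6*a^3 + 41*a^2 + 176*a - 6*b^3 + b^2*(-10*a - 77) + b*(22*a^2 - 124*a - 156) + 140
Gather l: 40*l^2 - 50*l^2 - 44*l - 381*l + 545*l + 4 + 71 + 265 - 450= -10*l^2 + 120*l - 110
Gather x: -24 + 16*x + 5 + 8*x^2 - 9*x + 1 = 8*x^2 + 7*x - 18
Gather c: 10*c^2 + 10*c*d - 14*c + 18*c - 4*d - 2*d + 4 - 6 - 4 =10*c^2 + c*(10*d + 4) - 6*d - 6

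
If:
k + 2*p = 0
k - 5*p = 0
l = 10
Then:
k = 0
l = 10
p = 0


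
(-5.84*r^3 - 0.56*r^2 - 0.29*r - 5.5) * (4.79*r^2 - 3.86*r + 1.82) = -27.9736*r^5 + 19.86*r^4 - 9.8563*r^3 - 26.2448*r^2 + 20.7022*r - 10.01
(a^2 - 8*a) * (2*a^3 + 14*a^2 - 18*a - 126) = 2*a^5 - 2*a^4 - 130*a^3 + 18*a^2 + 1008*a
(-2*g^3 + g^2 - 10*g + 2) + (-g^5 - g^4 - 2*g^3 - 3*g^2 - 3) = -g^5 - g^4 - 4*g^3 - 2*g^2 - 10*g - 1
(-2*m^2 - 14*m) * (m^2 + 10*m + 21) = -2*m^4 - 34*m^3 - 182*m^2 - 294*m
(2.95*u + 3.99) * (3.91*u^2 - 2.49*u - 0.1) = 11.5345*u^3 + 8.2554*u^2 - 10.2301*u - 0.399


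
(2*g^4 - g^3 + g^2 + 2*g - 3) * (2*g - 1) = 4*g^5 - 4*g^4 + 3*g^3 + 3*g^2 - 8*g + 3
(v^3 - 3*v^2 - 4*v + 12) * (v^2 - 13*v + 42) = v^5 - 16*v^4 + 77*v^3 - 62*v^2 - 324*v + 504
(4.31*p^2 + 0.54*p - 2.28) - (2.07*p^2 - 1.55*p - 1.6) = 2.24*p^2 + 2.09*p - 0.68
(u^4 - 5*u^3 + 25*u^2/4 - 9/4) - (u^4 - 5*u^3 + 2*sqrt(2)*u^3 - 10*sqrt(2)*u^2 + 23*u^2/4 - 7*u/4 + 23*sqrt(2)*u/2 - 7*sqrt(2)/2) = -2*sqrt(2)*u^3 + u^2/2 + 10*sqrt(2)*u^2 - 23*sqrt(2)*u/2 + 7*u/4 - 9/4 + 7*sqrt(2)/2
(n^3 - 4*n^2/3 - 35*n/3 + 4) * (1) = n^3 - 4*n^2/3 - 35*n/3 + 4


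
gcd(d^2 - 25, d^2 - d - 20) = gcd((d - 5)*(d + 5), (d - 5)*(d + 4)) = d - 5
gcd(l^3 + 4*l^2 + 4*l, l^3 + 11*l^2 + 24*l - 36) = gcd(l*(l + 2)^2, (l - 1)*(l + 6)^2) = 1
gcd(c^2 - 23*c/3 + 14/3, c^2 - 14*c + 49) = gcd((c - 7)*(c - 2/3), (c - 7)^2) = c - 7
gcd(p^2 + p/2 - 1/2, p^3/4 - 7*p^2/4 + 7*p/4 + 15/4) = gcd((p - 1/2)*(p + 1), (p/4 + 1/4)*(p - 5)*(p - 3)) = p + 1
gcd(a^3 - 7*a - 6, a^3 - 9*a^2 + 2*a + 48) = a^2 - a - 6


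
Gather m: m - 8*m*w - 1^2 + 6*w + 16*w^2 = m*(1 - 8*w) + 16*w^2 + 6*w - 1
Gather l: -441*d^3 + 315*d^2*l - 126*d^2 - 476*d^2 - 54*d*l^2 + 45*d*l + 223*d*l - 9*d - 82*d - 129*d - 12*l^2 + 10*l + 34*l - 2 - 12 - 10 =-441*d^3 - 602*d^2 - 220*d + l^2*(-54*d - 12) + l*(315*d^2 + 268*d + 44) - 24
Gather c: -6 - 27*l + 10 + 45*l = 18*l + 4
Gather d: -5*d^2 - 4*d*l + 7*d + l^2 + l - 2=-5*d^2 + d*(7 - 4*l) + l^2 + l - 2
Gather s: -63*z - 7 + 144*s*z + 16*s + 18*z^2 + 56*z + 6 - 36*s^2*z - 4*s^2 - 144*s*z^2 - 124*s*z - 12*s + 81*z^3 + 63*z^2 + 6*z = s^2*(-36*z - 4) + s*(-144*z^2 + 20*z + 4) + 81*z^3 + 81*z^2 - z - 1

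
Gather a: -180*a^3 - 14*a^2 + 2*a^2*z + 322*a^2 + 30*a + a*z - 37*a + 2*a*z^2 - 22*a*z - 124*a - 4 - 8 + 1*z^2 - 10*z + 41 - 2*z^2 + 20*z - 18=-180*a^3 + a^2*(2*z + 308) + a*(2*z^2 - 21*z - 131) - z^2 + 10*z + 11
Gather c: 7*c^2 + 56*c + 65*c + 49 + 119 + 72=7*c^2 + 121*c + 240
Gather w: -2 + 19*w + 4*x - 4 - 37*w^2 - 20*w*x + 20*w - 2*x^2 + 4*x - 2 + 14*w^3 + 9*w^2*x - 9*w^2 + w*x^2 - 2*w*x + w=14*w^3 + w^2*(9*x - 46) + w*(x^2 - 22*x + 40) - 2*x^2 + 8*x - 8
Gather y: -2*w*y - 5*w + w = -2*w*y - 4*w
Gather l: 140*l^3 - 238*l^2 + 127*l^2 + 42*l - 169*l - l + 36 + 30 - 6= 140*l^3 - 111*l^2 - 128*l + 60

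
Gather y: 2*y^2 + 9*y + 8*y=2*y^2 + 17*y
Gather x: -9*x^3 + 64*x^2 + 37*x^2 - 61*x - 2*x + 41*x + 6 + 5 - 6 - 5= -9*x^3 + 101*x^2 - 22*x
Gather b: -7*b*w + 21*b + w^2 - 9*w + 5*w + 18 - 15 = b*(21 - 7*w) + w^2 - 4*w + 3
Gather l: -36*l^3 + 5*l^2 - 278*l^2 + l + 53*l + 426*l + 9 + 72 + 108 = -36*l^3 - 273*l^2 + 480*l + 189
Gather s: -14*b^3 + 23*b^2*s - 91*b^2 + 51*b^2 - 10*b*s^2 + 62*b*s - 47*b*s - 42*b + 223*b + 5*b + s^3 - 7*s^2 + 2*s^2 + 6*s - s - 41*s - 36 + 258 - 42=-14*b^3 - 40*b^2 + 186*b + s^3 + s^2*(-10*b - 5) + s*(23*b^2 + 15*b - 36) + 180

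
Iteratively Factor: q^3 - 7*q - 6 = (q - 3)*(q^2 + 3*q + 2) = (q - 3)*(q + 2)*(q + 1)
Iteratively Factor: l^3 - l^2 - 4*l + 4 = (l - 2)*(l^2 + l - 2) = (l - 2)*(l - 1)*(l + 2)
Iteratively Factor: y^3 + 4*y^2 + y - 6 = (y + 2)*(y^2 + 2*y - 3) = (y - 1)*(y + 2)*(y + 3)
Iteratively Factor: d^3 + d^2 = (d + 1)*(d^2) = d*(d + 1)*(d)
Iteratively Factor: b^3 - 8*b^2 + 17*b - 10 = (b - 5)*(b^2 - 3*b + 2) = (b - 5)*(b - 1)*(b - 2)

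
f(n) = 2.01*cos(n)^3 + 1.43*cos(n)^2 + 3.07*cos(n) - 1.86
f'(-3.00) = 0.87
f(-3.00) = -5.45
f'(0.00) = 0.00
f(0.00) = 4.65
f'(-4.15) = -2.76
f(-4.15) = -3.40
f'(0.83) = -5.72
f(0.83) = 1.48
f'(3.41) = 1.57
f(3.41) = -5.29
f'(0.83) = -5.72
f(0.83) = 1.48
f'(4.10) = 2.80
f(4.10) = -3.53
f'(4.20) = 2.72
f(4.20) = -3.26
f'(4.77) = 3.25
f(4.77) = -1.68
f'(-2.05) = 2.69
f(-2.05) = -3.17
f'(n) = -6.03*sin(n)*cos(n)^2 - 2.86*sin(n)*cos(n) - 3.07*sin(n) = (6.03*sin(n)^2 - 2.86*cos(n) - 9.1)*sin(n)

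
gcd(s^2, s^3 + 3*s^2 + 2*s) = s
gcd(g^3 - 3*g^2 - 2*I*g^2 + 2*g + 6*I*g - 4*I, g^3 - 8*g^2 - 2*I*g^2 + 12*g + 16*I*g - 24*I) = g^2 + g*(-2 - 2*I) + 4*I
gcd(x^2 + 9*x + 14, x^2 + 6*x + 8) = x + 2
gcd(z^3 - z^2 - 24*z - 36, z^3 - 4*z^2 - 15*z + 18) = z^2 - 3*z - 18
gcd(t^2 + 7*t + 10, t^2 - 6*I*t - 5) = 1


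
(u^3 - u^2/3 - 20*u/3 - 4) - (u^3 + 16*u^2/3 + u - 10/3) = -17*u^2/3 - 23*u/3 - 2/3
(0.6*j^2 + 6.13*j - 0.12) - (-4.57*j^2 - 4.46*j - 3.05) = 5.17*j^2 + 10.59*j + 2.93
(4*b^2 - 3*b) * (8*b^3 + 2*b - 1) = 32*b^5 - 24*b^4 + 8*b^3 - 10*b^2 + 3*b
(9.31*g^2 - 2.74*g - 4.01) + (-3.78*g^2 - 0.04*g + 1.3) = 5.53*g^2 - 2.78*g - 2.71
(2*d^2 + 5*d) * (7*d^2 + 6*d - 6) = 14*d^4 + 47*d^3 + 18*d^2 - 30*d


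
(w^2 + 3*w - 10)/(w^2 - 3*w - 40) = (w - 2)/(w - 8)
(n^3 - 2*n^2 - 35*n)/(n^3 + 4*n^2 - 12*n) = (n^2 - 2*n - 35)/(n^2 + 4*n - 12)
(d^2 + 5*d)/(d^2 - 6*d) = (d + 5)/(d - 6)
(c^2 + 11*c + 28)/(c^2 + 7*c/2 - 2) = 2*(c + 7)/(2*c - 1)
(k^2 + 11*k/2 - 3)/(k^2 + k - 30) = (k - 1/2)/(k - 5)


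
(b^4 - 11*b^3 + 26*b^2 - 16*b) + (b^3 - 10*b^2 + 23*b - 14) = b^4 - 10*b^3 + 16*b^2 + 7*b - 14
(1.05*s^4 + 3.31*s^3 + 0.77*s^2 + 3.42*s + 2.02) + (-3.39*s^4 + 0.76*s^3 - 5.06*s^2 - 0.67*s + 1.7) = -2.34*s^4 + 4.07*s^3 - 4.29*s^2 + 2.75*s + 3.72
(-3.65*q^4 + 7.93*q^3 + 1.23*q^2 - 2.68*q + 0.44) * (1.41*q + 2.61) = -5.1465*q^5 + 1.6548*q^4 + 22.4316*q^3 - 0.5685*q^2 - 6.3744*q + 1.1484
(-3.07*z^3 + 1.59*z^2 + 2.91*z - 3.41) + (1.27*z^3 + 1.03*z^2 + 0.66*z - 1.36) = -1.8*z^3 + 2.62*z^2 + 3.57*z - 4.77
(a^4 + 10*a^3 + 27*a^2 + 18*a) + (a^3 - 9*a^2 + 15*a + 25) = a^4 + 11*a^3 + 18*a^2 + 33*a + 25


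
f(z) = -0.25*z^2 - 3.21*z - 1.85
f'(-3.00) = -1.71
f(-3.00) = 5.53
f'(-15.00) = 4.29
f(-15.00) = -9.95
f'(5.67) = -6.04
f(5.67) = -28.09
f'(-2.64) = -1.89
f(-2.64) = 4.88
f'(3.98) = -5.20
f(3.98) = -18.59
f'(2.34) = -4.38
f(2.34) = -10.73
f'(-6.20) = -0.11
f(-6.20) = 8.44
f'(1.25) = -3.84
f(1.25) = -6.25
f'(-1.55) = -2.44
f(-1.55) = 2.52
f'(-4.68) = -0.87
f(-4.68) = 7.70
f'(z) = -0.5*z - 3.21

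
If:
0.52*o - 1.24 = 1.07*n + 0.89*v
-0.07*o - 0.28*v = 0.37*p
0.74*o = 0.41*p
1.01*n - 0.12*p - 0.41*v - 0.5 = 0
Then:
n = 0.09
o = 0.47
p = 0.84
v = -1.23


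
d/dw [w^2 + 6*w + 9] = 2*w + 6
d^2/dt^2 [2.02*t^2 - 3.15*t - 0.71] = 4.04000000000000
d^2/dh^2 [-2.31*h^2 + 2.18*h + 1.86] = -4.62000000000000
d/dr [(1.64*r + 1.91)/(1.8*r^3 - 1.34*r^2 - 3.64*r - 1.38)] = (-5.904*r^3 - 8.1164*r^2 + 5.1188*r + 4.6892)/(3.24*r^6 - 4.824*r^5 - 11.3084*r^4 + 4.7872*r^3 + 16.948*r^2 + 10.0464*r + 1.9044)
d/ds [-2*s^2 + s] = 1 - 4*s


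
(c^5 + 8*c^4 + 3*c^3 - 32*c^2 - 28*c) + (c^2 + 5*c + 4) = c^5 + 8*c^4 + 3*c^3 - 31*c^2 - 23*c + 4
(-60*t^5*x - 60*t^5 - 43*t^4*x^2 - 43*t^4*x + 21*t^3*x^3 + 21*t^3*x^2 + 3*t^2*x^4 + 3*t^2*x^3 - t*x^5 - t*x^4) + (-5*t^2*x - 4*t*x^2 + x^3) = -60*t^5*x - 60*t^5 - 43*t^4*x^2 - 43*t^4*x + 21*t^3*x^3 + 21*t^3*x^2 + 3*t^2*x^4 + 3*t^2*x^3 - 5*t^2*x - t*x^5 - t*x^4 - 4*t*x^2 + x^3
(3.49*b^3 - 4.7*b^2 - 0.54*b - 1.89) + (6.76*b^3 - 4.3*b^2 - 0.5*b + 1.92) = 10.25*b^3 - 9.0*b^2 - 1.04*b + 0.03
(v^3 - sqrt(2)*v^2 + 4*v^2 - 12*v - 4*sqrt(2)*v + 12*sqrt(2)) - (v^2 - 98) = v^3 - sqrt(2)*v^2 + 3*v^2 - 12*v - 4*sqrt(2)*v + 12*sqrt(2) + 98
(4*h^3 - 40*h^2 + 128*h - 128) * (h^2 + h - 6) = 4*h^5 - 36*h^4 + 64*h^3 + 240*h^2 - 896*h + 768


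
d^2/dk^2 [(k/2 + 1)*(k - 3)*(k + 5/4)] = 3*k + 1/4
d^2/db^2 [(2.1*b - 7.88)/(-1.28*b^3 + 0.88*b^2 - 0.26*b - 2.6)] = (-20.64384*b^5 + 169.119744*b^4 - 143.871232*b^3 + 136.214016*b^2 - 196.994304*b + 39.963456)/(2.097152*b^9 - 4.325376*b^8 + 4.251648*b^7 + 10.340864*b^6 - 16.708224*b^5 + 11.053536*b^4 + 22.406696*b^3 - 17.31912*b^2 + 5.2728*b + 17.576)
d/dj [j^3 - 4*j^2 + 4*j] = 3*j^2 - 8*j + 4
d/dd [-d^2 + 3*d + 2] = 3 - 2*d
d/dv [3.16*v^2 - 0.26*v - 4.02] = 6.32*v - 0.26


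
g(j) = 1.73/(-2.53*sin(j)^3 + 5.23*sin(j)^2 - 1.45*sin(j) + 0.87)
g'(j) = 1.73*(7.59*sin(j)^2*cos(j) - 10.46*sin(j)*cos(j) + 1.45*cos(j))/(-2.53*sin(j)^3 + 5.23*sin(j)^2 - 1.45*sin(j) + 0.87)^2 = (13.1307*sin(j)^2 - 18.0958*sin(j) + 2.5085)*cos(j)/(2.53*sin(j)^3 - 5.23*sin(j)^2 + 1.45*sin(j) - 0.87)^2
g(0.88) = 1.02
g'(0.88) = -0.80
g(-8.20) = 0.19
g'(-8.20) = -0.13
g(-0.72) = 0.36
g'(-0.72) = 0.65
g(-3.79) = 1.29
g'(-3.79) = 1.60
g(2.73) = 1.79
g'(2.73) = 2.59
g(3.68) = 0.52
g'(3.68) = -1.18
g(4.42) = 0.19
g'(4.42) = -0.11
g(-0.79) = 0.32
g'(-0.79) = 0.52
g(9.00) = 1.76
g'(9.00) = 2.56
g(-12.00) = 1.43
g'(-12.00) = -1.98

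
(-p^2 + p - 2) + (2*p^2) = p^2 + p - 2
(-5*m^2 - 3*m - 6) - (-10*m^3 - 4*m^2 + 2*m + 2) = 10*m^3 - m^2 - 5*m - 8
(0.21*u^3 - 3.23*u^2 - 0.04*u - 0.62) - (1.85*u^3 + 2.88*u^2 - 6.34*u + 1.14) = -1.64*u^3 - 6.11*u^2 + 6.3*u - 1.76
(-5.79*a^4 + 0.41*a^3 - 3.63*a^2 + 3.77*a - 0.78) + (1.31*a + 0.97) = -5.79*a^4 + 0.41*a^3 - 3.63*a^2 + 5.08*a + 0.19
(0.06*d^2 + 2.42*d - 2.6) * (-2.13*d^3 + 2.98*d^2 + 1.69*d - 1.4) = -0.1278*d^5 - 4.9758*d^4 + 12.851*d^3 - 3.7422*d^2 - 7.782*d + 3.64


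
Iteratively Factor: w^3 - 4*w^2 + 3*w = (w - 3)*(w^2 - w) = w*(w - 3)*(w - 1)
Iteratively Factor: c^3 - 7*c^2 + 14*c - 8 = (c - 4)*(c^2 - 3*c + 2) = (c - 4)*(c - 1)*(c - 2)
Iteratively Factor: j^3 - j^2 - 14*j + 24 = (j + 4)*(j^2 - 5*j + 6) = (j - 3)*(j + 4)*(j - 2)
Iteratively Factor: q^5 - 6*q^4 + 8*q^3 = (q)*(q^4 - 6*q^3 + 8*q^2) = q^2*(q^3 - 6*q^2 + 8*q) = q^3*(q^2 - 6*q + 8) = q^3*(q - 2)*(q - 4)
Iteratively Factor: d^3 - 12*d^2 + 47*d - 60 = (d - 3)*(d^2 - 9*d + 20) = (d - 4)*(d - 3)*(d - 5)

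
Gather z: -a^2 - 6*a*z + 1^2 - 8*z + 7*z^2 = -a^2 + 7*z^2 + z*(-6*a - 8) + 1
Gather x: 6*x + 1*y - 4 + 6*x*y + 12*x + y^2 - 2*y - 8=x*(6*y + 18) + y^2 - y - 12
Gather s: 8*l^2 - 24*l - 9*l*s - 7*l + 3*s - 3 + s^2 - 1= 8*l^2 - 31*l + s^2 + s*(3 - 9*l) - 4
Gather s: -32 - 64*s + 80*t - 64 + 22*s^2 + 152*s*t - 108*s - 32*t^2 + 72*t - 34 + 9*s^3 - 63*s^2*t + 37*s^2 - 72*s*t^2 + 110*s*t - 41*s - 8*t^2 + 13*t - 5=9*s^3 + s^2*(59 - 63*t) + s*(-72*t^2 + 262*t - 213) - 40*t^2 + 165*t - 135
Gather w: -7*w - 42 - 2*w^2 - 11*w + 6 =-2*w^2 - 18*w - 36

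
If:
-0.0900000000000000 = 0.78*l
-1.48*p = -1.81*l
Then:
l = -0.12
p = -0.14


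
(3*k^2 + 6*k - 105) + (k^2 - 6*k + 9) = 4*k^2 - 96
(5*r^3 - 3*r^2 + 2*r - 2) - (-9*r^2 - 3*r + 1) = 5*r^3 + 6*r^2 + 5*r - 3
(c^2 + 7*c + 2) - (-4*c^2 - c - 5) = 5*c^2 + 8*c + 7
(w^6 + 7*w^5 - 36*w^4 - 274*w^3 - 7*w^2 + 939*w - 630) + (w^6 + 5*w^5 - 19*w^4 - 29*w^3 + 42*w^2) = 2*w^6 + 12*w^5 - 55*w^4 - 303*w^3 + 35*w^2 + 939*w - 630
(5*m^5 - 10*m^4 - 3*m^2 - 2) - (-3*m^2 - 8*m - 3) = 5*m^5 - 10*m^4 + 8*m + 1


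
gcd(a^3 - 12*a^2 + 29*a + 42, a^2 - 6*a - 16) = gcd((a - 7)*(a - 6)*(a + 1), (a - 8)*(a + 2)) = 1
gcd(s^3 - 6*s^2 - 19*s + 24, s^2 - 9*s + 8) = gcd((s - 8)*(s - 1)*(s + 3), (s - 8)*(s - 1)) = s^2 - 9*s + 8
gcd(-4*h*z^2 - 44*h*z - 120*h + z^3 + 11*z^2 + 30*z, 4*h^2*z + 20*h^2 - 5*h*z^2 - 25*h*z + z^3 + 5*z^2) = -4*h*z - 20*h + z^2 + 5*z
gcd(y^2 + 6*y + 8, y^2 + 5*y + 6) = y + 2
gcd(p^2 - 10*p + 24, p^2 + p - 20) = p - 4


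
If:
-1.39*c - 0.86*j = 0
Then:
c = -0.618705035971223*j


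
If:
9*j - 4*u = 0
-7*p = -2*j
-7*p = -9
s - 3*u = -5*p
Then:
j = 9/2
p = 9/7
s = 1341/56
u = 81/8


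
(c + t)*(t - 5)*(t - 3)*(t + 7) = c*t^3 - c*t^2 - 41*c*t + 105*c + t^4 - t^3 - 41*t^2 + 105*t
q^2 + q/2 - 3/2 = (q - 1)*(q + 3/2)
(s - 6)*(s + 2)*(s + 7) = s^3 + 3*s^2 - 40*s - 84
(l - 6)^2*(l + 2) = l^3 - 10*l^2 + 12*l + 72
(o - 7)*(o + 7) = o^2 - 49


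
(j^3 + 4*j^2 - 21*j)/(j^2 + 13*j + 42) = j*(j - 3)/(j + 6)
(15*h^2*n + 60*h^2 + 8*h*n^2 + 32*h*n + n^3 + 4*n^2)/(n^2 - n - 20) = (15*h^2 + 8*h*n + n^2)/(n - 5)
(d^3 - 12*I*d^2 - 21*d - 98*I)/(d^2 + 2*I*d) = d - 14*I - 49/d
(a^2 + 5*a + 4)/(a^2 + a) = (a + 4)/a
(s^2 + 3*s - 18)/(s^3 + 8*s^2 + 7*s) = (s^2 + 3*s - 18)/(s*(s^2 + 8*s + 7))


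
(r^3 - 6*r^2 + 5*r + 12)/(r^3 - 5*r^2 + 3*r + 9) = (r - 4)/(r - 3)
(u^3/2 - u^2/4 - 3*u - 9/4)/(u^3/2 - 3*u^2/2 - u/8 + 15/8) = 2*(2*u^2 - 3*u - 9)/(4*u^2 - 16*u + 15)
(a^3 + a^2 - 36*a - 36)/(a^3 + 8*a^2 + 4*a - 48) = (a^2 - 5*a - 6)/(a^2 + 2*a - 8)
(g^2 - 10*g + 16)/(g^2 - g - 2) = (g - 8)/(g + 1)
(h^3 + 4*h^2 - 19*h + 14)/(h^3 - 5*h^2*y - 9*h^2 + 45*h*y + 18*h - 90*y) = (h^3 + 4*h^2 - 19*h + 14)/(h^3 - 5*h^2*y - 9*h^2 + 45*h*y + 18*h - 90*y)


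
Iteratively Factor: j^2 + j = (j + 1)*(j)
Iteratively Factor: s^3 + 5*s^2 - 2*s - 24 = (s + 3)*(s^2 + 2*s - 8) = (s - 2)*(s + 3)*(s + 4)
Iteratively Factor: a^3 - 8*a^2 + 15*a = (a - 3)*(a^2 - 5*a) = a*(a - 3)*(a - 5)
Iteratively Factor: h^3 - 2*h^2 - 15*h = (h + 3)*(h^2 - 5*h) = (h - 5)*(h + 3)*(h)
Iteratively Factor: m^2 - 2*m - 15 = (m + 3)*(m - 5)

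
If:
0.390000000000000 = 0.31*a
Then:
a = 1.26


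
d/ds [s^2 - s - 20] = 2*s - 1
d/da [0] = 0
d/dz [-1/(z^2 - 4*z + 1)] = 2*(z - 2)/(z^2 - 4*z + 1)^2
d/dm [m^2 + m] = 2*m + 1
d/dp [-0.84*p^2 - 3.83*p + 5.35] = -1.68*p - 3.83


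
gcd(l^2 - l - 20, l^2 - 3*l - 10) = l - 5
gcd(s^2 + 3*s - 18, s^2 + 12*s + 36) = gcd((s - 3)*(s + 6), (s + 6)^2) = s + 6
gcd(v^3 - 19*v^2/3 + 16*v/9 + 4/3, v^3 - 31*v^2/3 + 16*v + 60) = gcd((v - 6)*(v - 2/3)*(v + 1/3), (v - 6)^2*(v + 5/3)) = v - 6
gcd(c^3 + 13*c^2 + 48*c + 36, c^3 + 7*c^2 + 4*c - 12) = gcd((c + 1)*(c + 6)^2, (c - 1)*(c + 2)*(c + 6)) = c + 6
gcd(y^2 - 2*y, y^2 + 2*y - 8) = y - 2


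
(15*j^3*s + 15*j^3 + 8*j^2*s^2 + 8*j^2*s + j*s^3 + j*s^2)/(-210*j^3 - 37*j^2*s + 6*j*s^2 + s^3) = j*(3*j*s + 3*j + s^2 + s)/(-42*j^2 + j*s + s^2)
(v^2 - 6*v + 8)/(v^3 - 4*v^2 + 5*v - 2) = (v - 4)/(v^2 - 2*v + 1)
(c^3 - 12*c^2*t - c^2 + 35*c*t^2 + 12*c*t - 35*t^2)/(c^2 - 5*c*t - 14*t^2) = (c^2 - 5*c*t - c + 5*t)/(c + 2*t)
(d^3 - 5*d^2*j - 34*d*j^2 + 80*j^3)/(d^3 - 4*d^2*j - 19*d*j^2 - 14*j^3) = (-d^3 + 5*d^2*j + 34*d*j^2 - 80*j^3)/(-d^3 + 4*d^2*j + 19*d*j^2 + 14*j^3)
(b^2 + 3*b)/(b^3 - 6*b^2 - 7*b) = (b + 3)/(b^2 - 6*b - 7)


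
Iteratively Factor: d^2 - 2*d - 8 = (d - 4)*(d + 2)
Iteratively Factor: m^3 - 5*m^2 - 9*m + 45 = (m - 3)*(m^2 - 2*m - 15) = (m - 5)*(m - 3)*(m + 3)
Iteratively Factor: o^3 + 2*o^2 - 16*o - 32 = (o + 4)*(o^2 - 2*o - 8) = (o - 4)*(o + 4)*(o + 2)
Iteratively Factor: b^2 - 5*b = (b)*(b - 5)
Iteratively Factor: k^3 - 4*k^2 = (k)*(k^2 - 4*k) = k*(k - 4)*(k)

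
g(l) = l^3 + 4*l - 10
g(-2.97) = -48.08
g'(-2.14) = 17.74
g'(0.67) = 5.35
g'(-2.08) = 16.98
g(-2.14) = -28.36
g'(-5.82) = 105.62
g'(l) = 3*l^2 + 4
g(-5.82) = -230.42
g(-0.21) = -10.85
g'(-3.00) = 31.00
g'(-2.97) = 30.46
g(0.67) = -7.02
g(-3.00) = -49.00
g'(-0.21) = 4.13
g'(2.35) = 20.57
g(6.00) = 230.00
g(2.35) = 12.38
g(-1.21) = -16.61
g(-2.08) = -27.32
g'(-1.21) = 8.39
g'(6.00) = 112.00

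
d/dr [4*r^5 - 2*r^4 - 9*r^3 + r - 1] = 20*r^4 - 8*r^3 - 27*r^2 + 1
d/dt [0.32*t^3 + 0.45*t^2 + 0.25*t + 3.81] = 0.96*t^2 + 0.9*t + 0.25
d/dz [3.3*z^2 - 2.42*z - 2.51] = 6.6*z - 2.42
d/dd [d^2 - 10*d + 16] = 2*d - 10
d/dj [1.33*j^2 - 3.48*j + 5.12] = 2.66*j - 3.48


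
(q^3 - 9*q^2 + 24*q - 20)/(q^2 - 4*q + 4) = q - 5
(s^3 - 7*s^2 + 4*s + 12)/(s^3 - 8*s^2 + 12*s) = (s + 1)/s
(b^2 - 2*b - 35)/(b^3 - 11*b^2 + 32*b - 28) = (b + 5)/(b^2 - 4*b + 4)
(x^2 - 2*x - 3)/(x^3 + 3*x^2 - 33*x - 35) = (x - 3)/(x^2 + 2*x - 35)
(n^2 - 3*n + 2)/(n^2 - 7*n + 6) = (n - 2)/(n - 6)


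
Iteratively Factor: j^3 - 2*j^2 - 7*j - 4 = (j + 1)*(j^2 - 3*j - 4) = (j + 1)^2*(j - 4)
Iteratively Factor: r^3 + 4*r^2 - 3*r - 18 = (r + 3)*(r^2 + r - 6) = (r - 2)*(r + 3)*(r + 3)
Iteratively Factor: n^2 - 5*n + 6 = (n - 2)*(n - 3)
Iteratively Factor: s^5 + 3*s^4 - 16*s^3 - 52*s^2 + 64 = (s + 2)*(s^4 + s^3 - 18*s^2 - 16*s + 32) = (s + 2)^2*(s^3 - s^2 - 16*s + 16) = (s - 1)*(s + 2)^2*(s^2 - 16) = (s - 4)*(s - 1)*(s + 2)^2*(s + 4)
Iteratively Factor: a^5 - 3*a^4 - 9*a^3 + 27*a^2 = (a - 3)*(a^4 - 9*a^2) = a*(a - 3)*(a^3 - 9*a) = a^2*(a - 3)*(a^2 - 9) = a^2*(a - 3)^2*(a + 3)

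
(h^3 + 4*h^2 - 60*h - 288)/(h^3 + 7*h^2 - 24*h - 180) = (h - 8)/(h - 5)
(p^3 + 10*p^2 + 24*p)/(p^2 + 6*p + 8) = p*(p + 6)/(p + 2)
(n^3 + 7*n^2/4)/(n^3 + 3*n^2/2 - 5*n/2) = n*(4*n + 7)/(2*(2*n^2 + 3*n - 5))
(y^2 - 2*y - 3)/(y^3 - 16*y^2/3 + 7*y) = 3*(y + 1)/(y*(3*y - 7))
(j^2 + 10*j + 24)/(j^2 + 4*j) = (j + 6)/j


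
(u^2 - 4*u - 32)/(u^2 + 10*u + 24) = (u - 8)/(u + 6)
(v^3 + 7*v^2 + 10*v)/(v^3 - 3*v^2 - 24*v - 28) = v*(v + 5)/(v^2 - 5*v - 14)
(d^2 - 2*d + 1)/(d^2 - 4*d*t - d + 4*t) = (1 - d)/(-d + 4*t)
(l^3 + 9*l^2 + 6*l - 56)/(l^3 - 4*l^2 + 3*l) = (l^3 + 9*l^2 + 6*l - 56)/(l*(l^2 - 4*l + 3))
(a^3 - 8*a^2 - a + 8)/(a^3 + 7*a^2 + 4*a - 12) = (a^2 - 7*a - 8)/(a^2 + 8*a + 12)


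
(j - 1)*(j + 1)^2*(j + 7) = j^4 + 8*j^3 + 6*j^2 - 8*j - 7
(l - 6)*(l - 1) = l^2 - 7*l + 6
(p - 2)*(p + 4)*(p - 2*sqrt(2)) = p^3 - 2*sqrt(2)*p^2 + 2*p^2 - 8*p - 4*sqrt(2)*p + 16*sqrt(2)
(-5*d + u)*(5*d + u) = -25*d^2 + u^2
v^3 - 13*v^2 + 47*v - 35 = (v - 7)*(v - 5)*(v - 1)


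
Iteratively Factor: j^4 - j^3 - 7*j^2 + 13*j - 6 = (j - 1)*(j^3 - 7*j + 6) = (j - 2)*(j - 1)*(j^2 + 2*j - 3) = (j - 2)*(j - 1)*(j + 3)*(j - 1)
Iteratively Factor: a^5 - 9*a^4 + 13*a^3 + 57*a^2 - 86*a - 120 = (a - 3)*(a^4 - 6*a^3 - 5*a^2 + 42*a + 40) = (a - 3)*(a + 1)*(a^3 - 7*a^2 + 2*a + 40) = (a - 4)*(a - 3)*(a + 1)*(a^2 - 3*a - 10) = (a - 5)*(a - 4)*(a - 3)*(a + 1)*(a + 2)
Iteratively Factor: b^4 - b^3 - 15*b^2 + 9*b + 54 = (b + 3)*(b^3 - 4*b^2 - 3*b + 18) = (b - 3)*(b + 3)*(b^2 - b - 6) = (b - 3)*(b + 2)*(b + 3)*(b - 3)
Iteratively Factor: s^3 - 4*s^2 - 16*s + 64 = (s - 4)*(s^2 - 16) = (s - 4)*(s + 4)*(s - 4)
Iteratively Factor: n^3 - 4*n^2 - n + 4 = (n - 1)*(n^2 - 3*n - 4) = (n - 4)*(n - 1)*(n + 1)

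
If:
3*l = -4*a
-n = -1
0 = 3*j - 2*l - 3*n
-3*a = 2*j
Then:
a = -18/11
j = 27/11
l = 24/11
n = 1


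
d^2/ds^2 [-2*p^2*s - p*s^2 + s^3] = -2*p + 6*s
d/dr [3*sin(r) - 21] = 3*cos(r)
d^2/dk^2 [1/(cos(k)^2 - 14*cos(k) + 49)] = 2*(-7*cos(k) - cos(2*k) + 2)/(cos(k) - 7)^4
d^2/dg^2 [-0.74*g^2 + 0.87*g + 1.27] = -1.48000000000000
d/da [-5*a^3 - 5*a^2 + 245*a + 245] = -15*a^2 - 10*a + 245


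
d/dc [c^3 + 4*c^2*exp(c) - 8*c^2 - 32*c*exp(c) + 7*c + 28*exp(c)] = 4*c^2*exp(c) + 3*c^2 - 24*c*exp(c) - 16*c - 4*exp(c) + 7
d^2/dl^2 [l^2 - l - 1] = 2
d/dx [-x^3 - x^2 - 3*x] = -3*x^2 - 2*x - 3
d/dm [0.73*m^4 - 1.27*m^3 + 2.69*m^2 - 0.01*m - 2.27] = 2.92*m^3 - 3.81*m^2 + 5.38*m - 0.01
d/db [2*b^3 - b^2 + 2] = 2*b*(3*b - 1)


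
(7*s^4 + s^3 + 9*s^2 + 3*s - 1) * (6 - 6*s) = -42*s^5 + 36*s^4 - 48*s^3 + 36*s^2 + 24*s - 6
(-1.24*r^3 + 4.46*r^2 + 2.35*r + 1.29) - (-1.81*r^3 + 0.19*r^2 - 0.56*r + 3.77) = 0.57*r^3 + 4.27*r^2 + 2.91*r - 2.48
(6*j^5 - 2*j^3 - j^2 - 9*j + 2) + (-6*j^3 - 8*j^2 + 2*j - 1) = 6*j^5 - 8*j^3 - 9*j^2 - 7*j + 1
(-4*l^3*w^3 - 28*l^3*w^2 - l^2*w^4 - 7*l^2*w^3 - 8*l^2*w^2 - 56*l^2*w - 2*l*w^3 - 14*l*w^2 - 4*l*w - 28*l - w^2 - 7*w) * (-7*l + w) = 28*l^4*w^3 + 196*l^4*w^2 + 3*l^3*w^4 + 21*l^3*w^3 + 56*l^3*w^2 + 392*l^3*w - l^2*w^5 - 7*l^2*w^4 + 6*l^2*w^3 + 42*l^2*w^2 + 28*l^2*w + 196*l^2 - 2*l*w^4 - 14*l*w^3 + 3*l*w^2 + 21*l*w - w^3 - 7*w^2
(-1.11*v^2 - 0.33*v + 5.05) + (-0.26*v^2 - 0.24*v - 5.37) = -1.37*v^2 - 0.57*v - 0.32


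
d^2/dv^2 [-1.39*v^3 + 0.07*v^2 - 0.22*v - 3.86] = 0.14 - 8.34*v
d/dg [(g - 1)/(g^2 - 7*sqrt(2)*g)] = (-g^2 + 2*g - 7*sqrt(2))/(g^2*(g^2 - 14*sqrt(2)*g + 98))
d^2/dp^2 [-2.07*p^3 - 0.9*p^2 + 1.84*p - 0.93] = -12.42*p - 1.8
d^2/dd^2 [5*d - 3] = 0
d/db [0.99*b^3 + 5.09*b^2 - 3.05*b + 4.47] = 2.97*b^2 + 10.18*b - 3.05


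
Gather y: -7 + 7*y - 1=7*y - 8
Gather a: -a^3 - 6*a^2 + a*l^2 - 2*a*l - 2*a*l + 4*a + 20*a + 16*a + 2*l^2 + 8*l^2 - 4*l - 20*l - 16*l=-a^3 - 6*a^2 + a*(l^2 - 4*l + 40) + 10*l^2 - 40*l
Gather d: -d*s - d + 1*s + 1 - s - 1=d*(-s - 1)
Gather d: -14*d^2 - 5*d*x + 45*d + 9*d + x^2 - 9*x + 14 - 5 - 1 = -14*d^2 + d*(54 - 5*x) + x^2 - 9*x + 8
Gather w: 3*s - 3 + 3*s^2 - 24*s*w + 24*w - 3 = 3*s^2 + 3*s + w*(24 - 24*s) - 6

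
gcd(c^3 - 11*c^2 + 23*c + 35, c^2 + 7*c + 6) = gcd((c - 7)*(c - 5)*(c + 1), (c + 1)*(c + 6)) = c + 1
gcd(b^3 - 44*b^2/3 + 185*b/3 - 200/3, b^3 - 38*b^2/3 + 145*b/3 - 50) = b^2 - 20*b/3 + 25/3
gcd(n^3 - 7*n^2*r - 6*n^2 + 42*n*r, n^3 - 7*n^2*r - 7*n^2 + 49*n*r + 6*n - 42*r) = -n^2 + 7*n*r + 6*n - 42*r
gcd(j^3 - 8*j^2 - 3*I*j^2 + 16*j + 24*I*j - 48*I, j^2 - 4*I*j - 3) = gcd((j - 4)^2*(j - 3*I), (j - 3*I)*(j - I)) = j - 3*I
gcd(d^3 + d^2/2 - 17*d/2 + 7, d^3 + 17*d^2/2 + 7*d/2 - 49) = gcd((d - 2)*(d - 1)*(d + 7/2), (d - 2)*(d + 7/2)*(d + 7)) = d^2 + 3*d/2 - 7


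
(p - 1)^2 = p^2 - 2*p + 1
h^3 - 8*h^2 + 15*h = h*(h - 5)*(h - 3)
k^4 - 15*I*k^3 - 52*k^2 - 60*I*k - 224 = (k - 8*I)*(k - 7*I)*(k - 2*I)*(k + 2*I)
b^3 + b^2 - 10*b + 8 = (b - 2)*(b - 1)*(b + 4)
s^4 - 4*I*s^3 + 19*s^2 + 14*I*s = s*(s - 7*I)*(s + I)*(s + 2*I)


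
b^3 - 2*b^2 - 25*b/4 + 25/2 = (b - 5/2)*(b - 2)*(b + 5/2)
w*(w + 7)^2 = w^3 + 14*w^2 + 49*w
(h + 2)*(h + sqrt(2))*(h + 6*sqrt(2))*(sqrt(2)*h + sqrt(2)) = sqrt(2)*h^4 + 3*sqrt(2)*h^3 + 14*h^3 + 14*sqrt(2)*h^2 + 42*h^2 + 28*h + 36*sqrt(2)*h + 24*sqrt(2)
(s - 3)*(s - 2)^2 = s^3 - 7*s^2 + 16*s - 12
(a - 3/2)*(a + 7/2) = a^2 + 2*a - 21/4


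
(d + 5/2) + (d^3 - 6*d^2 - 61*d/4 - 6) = d^3 - 6*d^2 - 57*d/4 - 7/2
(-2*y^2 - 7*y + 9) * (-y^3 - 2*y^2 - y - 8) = 2*y^5 + 11*y^4 + 7*y^3 + 5*y^2 + 47*y - 72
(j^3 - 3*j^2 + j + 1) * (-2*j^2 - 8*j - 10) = -2*j^5 - 2*j^4 + 12*j^3 + 20*j^2 - 18*j - 10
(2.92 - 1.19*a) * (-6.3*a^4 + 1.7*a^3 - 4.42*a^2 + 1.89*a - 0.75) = 7.497*a^5 - 20.419*a^4 + 10.2238*a^3 - 15.1555*a^2 + 6.4113*a - 2.19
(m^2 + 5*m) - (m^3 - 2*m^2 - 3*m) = -m^3 + 3*m^2 + 8*m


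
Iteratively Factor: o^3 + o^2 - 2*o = (o + 2)*(o^2 - o) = o*(o + 2)*(o - 1)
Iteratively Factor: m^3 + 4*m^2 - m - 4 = (m - 1)*(m^2 + 5*m + 4) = (m - 1)*(m + 1)*(m + 4)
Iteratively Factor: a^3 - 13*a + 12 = (a + 4)*(a^2 - 4*a + 3) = (a - 1)*(a + 4)*(a - 3)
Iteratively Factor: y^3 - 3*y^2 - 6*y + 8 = (y - 4)*(y^2 + y - 2) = (y - 4)*(y + 2)*(y - 1)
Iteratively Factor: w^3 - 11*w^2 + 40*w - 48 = (w - 4)*(w^2 - 7*w + 12) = (w - 4)*(w - 3)*(w - 4)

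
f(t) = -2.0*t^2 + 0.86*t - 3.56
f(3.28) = -22.26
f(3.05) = -19.54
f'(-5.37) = 22.34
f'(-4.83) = 20.18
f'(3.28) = -12.26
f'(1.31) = -4.38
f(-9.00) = -173.30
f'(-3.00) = 12.86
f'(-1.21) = 5.70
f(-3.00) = -24.14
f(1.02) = -4.76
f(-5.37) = -65.85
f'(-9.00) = 36.86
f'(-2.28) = 9.98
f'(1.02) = -3.22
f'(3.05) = -11.34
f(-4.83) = -54.37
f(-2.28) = -15.92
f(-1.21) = -7.53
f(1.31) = -5.87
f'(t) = 0.86 - 4.0*t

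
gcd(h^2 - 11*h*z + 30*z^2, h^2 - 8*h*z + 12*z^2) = -h + 6*z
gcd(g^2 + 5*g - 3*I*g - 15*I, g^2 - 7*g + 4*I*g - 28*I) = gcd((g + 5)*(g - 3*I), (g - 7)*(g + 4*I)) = 1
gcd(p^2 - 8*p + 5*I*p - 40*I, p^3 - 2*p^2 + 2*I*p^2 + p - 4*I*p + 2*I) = 1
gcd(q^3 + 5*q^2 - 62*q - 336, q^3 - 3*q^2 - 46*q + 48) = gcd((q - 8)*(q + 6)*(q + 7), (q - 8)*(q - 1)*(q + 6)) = q^2 - 2*q - 48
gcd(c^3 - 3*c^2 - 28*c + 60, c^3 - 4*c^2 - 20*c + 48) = c^2 - 8*c + 12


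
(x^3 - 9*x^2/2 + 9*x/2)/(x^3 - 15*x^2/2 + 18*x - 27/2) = x/(x - 3)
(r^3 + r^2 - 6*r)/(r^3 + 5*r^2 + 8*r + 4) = r*(r^2 + r - 6)/(r^3 + 5*r^2 + 8*r + 4)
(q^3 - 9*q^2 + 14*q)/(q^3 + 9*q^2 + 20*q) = (q^2 - 9*q + 14)/(q^2 + 9*q + 20)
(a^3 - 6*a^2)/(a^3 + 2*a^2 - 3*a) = a*(a - 6)/(a^2 + 2*a - 3)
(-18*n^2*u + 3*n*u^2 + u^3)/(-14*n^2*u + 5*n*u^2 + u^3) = (-18*n^2 + 3*n*u + u^2)/(-14*n^2 + 5*n*u + u^2)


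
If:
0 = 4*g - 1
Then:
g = 1/4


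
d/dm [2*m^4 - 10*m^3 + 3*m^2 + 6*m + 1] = 8*m^3 - 30*m^2 + 6*m + 6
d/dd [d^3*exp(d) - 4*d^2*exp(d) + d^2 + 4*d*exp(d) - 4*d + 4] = d^3*exp(d) - d^2*exp(d) - 4*d*exp(d) + 2*d + 4*exp(d) - 4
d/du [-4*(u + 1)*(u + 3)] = -8*u - 16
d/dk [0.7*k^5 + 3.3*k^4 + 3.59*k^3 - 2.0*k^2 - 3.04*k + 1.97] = 3.5*k^4 + 13.2*k^3 + 10.77*k^2 - 4.0*k - 3.04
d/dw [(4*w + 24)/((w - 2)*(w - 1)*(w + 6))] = 4*(3 - 2*w)/(w^4 - 6*w^3 + 13*w^2 - 12*w + 4)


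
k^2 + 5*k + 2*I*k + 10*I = (k + 5)*(k + 2*I)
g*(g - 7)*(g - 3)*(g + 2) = g^4 - 8*g^3 + g^2 + 42*g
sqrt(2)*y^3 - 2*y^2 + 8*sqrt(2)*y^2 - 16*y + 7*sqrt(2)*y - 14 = (y + 7)*(y - sqrt(2))*(sqrt(2)*y + sqrt(2))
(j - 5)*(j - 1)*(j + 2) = j^3 - 4*j^2 - 7*j + 10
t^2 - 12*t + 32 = (t - 8)*(t - 4)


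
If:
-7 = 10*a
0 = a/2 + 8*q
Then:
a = -7/10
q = 7/160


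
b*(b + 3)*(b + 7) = b^3 + 10*b^2 + 21*b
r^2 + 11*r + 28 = (r + 4)*(r + 7)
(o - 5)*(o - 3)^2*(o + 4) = o^4 - 7*o^3 - 5*o^2 + 111*o - 180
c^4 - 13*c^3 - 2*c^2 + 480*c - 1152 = (c - 8)^2*(c - 3)*(c + 6)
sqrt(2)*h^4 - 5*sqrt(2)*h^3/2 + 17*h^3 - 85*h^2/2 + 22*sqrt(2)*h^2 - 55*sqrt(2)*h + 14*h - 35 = (h - 5/2)*(h + sqrt(2))*(h + 7*sqrt(2))*(sqrt(2)*h + 1)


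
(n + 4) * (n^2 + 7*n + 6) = n^3 + 11*n^2 + 34*n + 24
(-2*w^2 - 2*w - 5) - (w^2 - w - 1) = -3*w^2 - w - 4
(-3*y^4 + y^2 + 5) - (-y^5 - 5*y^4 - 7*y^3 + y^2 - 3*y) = y^5 + 2*y^4 + 7*y^3 + 3*y + 5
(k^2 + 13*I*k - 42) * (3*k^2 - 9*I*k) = 3*k^4 + 30*I*k^3 - 9*k^2 + 378*I*k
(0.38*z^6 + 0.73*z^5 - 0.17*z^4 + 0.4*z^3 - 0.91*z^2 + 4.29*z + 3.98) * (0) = 0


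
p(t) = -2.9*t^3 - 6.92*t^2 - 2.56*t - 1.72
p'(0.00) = -2.56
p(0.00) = -1.72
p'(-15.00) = -1752.46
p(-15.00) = 8267.18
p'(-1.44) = -0.67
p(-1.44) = -3.72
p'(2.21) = -75.64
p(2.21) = -72.48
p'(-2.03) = -10.32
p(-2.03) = -0.78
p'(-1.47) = -1.02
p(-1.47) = -3.70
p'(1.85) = -57.94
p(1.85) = -48.50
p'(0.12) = -4.35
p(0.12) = -2.13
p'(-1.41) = -0.34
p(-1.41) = -3.74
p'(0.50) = -11.66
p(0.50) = -5.09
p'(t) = -8.7*t^2 - 13.84*t - 2.56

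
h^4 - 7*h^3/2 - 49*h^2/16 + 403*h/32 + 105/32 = (h - 3)*(h - 5/2)*(h + 1/4)*(h + 7/4)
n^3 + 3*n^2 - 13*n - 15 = (n - 3)*(n + 1)*(n + 5)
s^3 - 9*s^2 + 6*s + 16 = (s - 8)*(s - 2)*(s + 1)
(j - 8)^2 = j^2 - 16*j + 64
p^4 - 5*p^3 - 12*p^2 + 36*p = p*(p - 6)*(p - 2)*(p + 3)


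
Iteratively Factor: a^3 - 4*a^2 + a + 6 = (a - 2)*(a^2 - 2*a - 3) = (a - 3)*(a - 2)*(a + 1)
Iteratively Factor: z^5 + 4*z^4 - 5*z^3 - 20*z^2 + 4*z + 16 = (z + 4)*(z^4 - 5*z^2 + 4) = (z + 1)*(z + 4)*(z^3 - z^2 - 4*z + 4) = (z - 1)*(z + 1)*(z + 4)*(z^2 - 4) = (z - 1)*(z + 1)*(z + 2)*(z + 4)*(z - 2)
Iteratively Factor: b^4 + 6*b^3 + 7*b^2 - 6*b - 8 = (b + 1)*(b^3 + 5*b^2 + 2*b - 8) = (b + 1)*(b + 4)*(b^2 + b - 2) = (b - 1)*(b + 1)*(b + 4)*(b + 2)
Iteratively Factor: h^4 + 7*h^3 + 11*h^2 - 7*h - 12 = (h + 4)*(h^3 + 3*h^2 - h - 3) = (h - 1)*(h + 4)*(h^2 + 4*h + 3) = (h - 1)*(h + 3)*(h + 4)*(h + 1)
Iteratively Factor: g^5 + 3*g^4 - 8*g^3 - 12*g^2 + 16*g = (g)*(g^4 + 3*g^3 - 8*g^2 - 12*g + 16) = g*(g - 1)*(g^3 + 4*g^2 - 4*g - 16) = g*(g - 2)*(g - 1)*(g^2 + 6*g + 8) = g*(g - 2)*(g - 1)*(g + 4)*(g + 2)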